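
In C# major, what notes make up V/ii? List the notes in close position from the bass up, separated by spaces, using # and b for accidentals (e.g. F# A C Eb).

A# C## E#

The slash means an applied dominant: we want the dominant of ii. In C# major, ii is D# minor, and its dominant is built on A#.
Building a major triad on A# gives A#-C##-E#.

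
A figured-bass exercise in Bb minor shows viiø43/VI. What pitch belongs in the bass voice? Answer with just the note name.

The applied chord viiø43/VI is rooted on F: F-Ab-Cb-Eb.
The figure 43 means second inversion — the fifth is in the bass.

Cb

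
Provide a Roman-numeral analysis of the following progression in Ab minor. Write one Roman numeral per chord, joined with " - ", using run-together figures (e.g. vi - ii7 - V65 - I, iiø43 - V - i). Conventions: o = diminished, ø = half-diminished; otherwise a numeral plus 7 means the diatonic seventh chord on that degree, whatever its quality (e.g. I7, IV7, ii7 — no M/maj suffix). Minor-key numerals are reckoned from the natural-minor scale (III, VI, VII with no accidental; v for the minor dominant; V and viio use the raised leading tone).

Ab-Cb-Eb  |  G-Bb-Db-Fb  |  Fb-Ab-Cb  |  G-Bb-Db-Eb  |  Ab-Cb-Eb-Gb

i - viio7 - VI - V65 - i7

Ab-Cb-Eb: minor triad on Ab = scale degree 1 → i.
G-Bb-Db-Fb has root G, degree 7 in Ab minor, so viio7.
Fb-Ab-Cb: major triad on Fb = scale degree 6 → VI.
G-Bb-Db-Eb has root Eb, degree 5 in Ab minor, so V65.
Ab-Cb-Eb-Gb: root Ab is the tonic; minor seventh chord there is i7.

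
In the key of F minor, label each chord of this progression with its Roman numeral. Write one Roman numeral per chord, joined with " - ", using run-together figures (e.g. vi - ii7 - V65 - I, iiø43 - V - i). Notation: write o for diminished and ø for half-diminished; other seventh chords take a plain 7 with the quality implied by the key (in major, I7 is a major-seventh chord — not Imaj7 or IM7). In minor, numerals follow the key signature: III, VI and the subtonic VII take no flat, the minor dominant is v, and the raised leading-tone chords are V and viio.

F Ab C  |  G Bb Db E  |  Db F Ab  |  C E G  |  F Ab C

i - viio65 - VI - V - i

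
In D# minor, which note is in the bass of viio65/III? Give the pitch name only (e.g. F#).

G#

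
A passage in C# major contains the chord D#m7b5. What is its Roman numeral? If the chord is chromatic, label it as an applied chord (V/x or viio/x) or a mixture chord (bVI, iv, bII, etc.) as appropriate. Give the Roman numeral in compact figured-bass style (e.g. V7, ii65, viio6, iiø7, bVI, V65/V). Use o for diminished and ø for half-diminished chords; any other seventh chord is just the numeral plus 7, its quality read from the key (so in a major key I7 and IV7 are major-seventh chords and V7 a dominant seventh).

Stacked in thirds the chord is D#-F#-A-C#: a half-diminished seventh chord on D#.
D# is the second degree of C# major. This is the half-diminished supertonic seventh, borrowed from the parallel minor.

iiø7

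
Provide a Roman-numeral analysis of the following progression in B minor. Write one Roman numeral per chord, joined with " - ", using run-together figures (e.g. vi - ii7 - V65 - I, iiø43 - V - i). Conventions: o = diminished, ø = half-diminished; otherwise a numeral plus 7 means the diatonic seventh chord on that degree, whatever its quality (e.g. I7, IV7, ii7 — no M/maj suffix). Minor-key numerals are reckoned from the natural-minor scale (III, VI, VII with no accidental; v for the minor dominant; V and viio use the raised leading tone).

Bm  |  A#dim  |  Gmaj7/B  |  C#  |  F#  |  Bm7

Bm: minor triad on B = scale degree 1 → i.
A#dim has root A#, degree 7 in B minor, so viio.
Gmaj7/B: major seventh chord on G = scale degree 6 → VI65.
C# is the secondary dominant of V (major triad on C#): V/V.
F#: major triad on F# = scale degree 5 → V.
Bm7 has root B, degree 1 in B minor, so i7.

i - viio - VI65 - V/V - V - i7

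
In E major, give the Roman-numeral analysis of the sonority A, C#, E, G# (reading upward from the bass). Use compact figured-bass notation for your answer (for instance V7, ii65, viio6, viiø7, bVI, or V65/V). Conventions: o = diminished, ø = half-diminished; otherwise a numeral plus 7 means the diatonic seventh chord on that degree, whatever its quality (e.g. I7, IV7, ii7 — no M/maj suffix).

IV7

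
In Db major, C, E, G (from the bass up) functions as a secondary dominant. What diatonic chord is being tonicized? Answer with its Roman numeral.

The chord is a major triad on C.
A dominant resolves down a perfect fifth: C → F. In Db major, F is scale degree 3, i.e. iii.

iii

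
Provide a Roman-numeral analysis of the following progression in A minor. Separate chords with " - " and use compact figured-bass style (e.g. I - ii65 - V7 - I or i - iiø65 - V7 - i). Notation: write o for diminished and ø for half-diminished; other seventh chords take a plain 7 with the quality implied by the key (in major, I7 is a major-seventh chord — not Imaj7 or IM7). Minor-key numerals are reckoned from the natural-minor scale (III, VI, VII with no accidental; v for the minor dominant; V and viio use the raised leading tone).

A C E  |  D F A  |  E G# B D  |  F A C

A-C-E: minor triad on A = scale degree 1 → i.
D-F-A: minor triad on D = scale degree 4 → iv.
E-G#-B-D: root E is the dominant; dominant seventh chord there is V7.
F-A-C has root F, degree 6 in A minor, so VI.

i - iv - V7 - VI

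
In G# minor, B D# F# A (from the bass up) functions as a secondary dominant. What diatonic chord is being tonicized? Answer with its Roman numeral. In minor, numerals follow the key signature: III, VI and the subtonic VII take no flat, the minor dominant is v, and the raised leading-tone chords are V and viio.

VI

The chord is a dominant seventh chord on B.
A dominant resolves down a perfect fifth: B → E. In G# minor, E is scale degree 6, i.e. VI.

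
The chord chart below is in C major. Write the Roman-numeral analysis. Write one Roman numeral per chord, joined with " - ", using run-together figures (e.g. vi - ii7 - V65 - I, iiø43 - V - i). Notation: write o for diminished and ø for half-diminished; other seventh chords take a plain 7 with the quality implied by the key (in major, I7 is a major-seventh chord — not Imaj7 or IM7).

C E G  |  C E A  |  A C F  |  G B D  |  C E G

I - vi6 - IV6 - V - I

C-E-G has root C, degree 1 in C major, so I.
C-E-A has root A, degree 6 in C major, so vi6.
A-C-F has root F, degree 4 in C major, so IV6.
G-B-D: root G is the dominant; major triad there is V.
C-E-G: root C is the tonic; major triad there is I.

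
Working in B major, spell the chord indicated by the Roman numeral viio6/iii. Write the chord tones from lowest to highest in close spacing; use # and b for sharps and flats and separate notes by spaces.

E# G# C##

viio6/iii is a secondary leading-tone chord. The target iii is D# in B major; the applied chord is rooted a semitone below, on C##.
Building a diminished triad on C## gives C##-E#-G#.
With the 6 figure the chord is in first inversion; from the bass E# upward in close position it reads E#-G#-C##.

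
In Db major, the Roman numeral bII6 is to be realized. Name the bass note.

Gb

bII in Db major has root Ebb; the chord is Ebb-Gb-Bbb.
The figure 6 means first inversion — the third is in the bass.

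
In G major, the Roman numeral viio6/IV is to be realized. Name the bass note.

The applied chord viio6/IV is rooted on B: B-D-F.
The figure 6 means first inversion — the third is in the bass.

D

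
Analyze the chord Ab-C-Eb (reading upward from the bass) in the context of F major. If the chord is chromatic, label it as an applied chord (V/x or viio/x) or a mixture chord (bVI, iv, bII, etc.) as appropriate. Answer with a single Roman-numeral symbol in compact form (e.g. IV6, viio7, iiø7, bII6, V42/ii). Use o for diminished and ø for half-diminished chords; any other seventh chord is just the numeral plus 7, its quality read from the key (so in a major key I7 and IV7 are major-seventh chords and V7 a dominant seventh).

The pitches Ab-C-Eb form a major triad rooted on Ab.
Ab is the lowered third degree of F major (diatonic 3 would be A). This is a major triad on the lowered third degree, borrowed from the parallel minor.

bIII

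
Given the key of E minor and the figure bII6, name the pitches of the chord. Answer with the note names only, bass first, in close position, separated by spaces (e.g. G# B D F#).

A C F

bII6 is the Neapolitan sixth — a major triad on the lowered second degree, here in its customary first inversion. In E minor that root is F.
So the chord is F-A-C.
With the 6 figure the chord is in first inversion; from the bass A upward in close position it reads A-C-F.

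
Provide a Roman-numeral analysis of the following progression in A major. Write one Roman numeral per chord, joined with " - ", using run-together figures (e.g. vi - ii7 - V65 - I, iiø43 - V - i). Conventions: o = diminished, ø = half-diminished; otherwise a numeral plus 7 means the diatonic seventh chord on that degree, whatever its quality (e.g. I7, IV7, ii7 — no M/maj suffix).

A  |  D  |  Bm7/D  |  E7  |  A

A: major triad on A = scale degree 1 → I.
D: major triad on D = scale degree 4 → IV.
Bm7/D: minor seventh chord on B = scale degree 2 → ii65.
E7: dominant seventh chord on E = scale degree 5 → V7.
A has root A, degree 1 in A major, so I.

I - IV - ii65 - V7 - I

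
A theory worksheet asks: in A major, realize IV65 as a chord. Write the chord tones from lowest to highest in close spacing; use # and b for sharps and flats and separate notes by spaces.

The numeral's case and figure indicate a major seventh chord. In A major its root, scale degree 4, is D.
Stacking thirds from D gives D-F#-A-C#.
With the 65 figure the chord is in first inversion; from the bass F# upward in close position it reads F#-A-C#-D.

F# A C# D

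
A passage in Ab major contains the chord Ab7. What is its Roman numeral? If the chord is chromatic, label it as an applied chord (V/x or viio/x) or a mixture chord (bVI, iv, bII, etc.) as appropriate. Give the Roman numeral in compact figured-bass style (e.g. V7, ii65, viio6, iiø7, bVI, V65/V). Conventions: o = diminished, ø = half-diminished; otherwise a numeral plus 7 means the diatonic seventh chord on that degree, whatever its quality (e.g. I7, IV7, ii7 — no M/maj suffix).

Stacked in thirds the chord is Ab-C-Eb-Gb: a dominant seventh chord on Ab.
Ab is not a diatonic chord root with this quality in Ab major, but it lies a perfect fifth above Db (IV), so the chord functions as an applied dominant of IV.

V7/IV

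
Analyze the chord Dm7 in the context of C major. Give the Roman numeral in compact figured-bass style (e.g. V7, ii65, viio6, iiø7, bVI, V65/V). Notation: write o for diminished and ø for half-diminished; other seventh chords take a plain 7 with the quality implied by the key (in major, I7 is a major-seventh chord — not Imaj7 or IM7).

Stacked in thirds the chord is D-F-A-C: a minor seventh chord on D.
In C major, D is the supertonic; the diatonic minor seventh chord there is ii7.

ii7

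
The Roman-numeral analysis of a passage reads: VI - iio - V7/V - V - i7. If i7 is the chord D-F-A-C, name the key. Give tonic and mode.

D minor

i7 is given as D-F-A-C — a minor seventh chord with root D.
If D is scale degree 1 and the mode makes that degree carry a minor seventh chord, the tonic is D and the mode is minor.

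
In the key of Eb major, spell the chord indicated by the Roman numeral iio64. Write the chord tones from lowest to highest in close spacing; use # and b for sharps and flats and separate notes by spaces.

Cb F Ab

iio64 is the diminished supertonic triad, borrowed from the parallel minor. In Eb major that root is F.
So the chord is F-Ab-Cb, a diminished triad.
The figured bass 64 indicates second inversion, placing the fifth (Cb) in the bass: Cb-F-Ab.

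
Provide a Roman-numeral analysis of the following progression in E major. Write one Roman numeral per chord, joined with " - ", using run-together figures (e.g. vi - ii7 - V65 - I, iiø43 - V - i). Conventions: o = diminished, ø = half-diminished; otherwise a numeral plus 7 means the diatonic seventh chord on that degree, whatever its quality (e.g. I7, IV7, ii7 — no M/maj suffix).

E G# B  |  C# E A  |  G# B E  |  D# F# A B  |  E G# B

E-G#-B: major triad on E = scale degree 1 → I.
C#-E-A: root A is the subdominant; major triad there is IV6.
G#-B-E has root E, degree 1 in E major, so I6.
D#-F#-A-B has root B, degree 5 in E major, so V65.
E-G#-B: root E is the tonic; major triad there is I.

I - IV6 - I6 - V65 - I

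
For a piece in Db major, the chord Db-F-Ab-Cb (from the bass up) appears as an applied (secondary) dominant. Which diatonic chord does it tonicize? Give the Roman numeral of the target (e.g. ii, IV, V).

IV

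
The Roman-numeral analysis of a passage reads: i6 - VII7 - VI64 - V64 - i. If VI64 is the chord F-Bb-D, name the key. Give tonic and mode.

VI64 is given as F-Bb-D — a major triad with root Bb.
Counting down 5 scale steps from Bb places the tonic on D; a major triad on degree 6 is diatonic only in minor.

D minor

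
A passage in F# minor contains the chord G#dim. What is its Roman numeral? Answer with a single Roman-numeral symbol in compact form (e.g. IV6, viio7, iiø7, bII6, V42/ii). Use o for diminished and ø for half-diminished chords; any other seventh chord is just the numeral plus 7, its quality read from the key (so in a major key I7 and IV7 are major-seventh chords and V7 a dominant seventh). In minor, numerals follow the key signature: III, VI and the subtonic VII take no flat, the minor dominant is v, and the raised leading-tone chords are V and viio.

iio

Stacked in thirds the chord is G#-B-D: a diminished triad on G#.
In F# minor, G# is the supertonic; the diatonic diminished triad there is iio.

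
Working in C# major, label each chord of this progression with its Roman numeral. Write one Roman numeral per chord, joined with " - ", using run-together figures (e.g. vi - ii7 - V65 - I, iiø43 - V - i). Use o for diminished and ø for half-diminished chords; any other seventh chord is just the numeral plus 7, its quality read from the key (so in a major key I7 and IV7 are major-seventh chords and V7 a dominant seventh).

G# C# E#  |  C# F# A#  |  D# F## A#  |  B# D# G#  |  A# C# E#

I64 - IV64 - V/V - V6 - vi

G#-C#-E#: major triad on C# = scale degree 1 → I64.
C#-F#-A#: root F# is the subdominant; major triad there is IV64.
D#-F##-A# is the secondary dominant of V (major triad on D#): V/V.
B#-D#-G# has root G#, degree 5 in C# major, so V6.
A#-C#-E#: minor triad on A# = scale degree 6 → vi.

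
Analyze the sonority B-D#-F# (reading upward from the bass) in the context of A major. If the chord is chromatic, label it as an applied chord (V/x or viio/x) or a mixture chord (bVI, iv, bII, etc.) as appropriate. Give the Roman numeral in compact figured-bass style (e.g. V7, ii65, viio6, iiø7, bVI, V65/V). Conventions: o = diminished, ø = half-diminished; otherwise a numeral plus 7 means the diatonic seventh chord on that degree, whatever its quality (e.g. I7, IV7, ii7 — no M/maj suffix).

V/V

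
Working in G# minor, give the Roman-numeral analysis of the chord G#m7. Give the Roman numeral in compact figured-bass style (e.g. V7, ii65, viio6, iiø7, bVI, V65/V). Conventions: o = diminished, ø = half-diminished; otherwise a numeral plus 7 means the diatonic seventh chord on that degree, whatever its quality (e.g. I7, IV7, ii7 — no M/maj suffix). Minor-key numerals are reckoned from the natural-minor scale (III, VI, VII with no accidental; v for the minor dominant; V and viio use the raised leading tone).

The pitches G#-B-D#-F# form a minor seventh chord rooted on G#.
G# is scale degree 1 in G# minor, and a minor seventh chord on that degree is written i7.

i7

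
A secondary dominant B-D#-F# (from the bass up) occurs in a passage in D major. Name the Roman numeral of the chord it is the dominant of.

ii

The chord is a major triad on B.
A dominant resolves down a perfect fifth: B → E. In D major, E is scale degree 2, i.e. ii.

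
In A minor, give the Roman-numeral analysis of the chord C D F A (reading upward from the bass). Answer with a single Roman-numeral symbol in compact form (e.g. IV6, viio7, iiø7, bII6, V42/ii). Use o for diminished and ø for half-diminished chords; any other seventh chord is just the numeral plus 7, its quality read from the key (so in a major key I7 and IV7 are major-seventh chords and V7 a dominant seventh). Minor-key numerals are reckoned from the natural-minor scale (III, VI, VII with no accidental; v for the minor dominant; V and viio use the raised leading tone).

iv42

Stacked in thirds the chord is D-F-A-C: a minor seventh chord on D.
D is scale degree 4 in A minor, and a minor seventh chord on that degree is written iv7.
With C in the bass the chord is in third inversion, so the figured bass is 42.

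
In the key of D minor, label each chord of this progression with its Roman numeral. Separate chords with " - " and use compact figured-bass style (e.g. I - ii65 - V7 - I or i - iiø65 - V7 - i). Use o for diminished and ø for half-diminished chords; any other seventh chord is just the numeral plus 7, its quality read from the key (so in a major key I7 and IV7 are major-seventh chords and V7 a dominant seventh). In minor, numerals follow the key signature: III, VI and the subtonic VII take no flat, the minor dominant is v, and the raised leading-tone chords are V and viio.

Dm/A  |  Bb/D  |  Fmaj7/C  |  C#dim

Dm/A: root D is the tonic; minor triad there is i64.
Bb/D has root Bb, degree 6 in D minor, so VI6.
Fmaj7/C: root F is the mediant; major seventh chord there is III43.
C#dim: diminished triad on C# = scale degree 7 → viio.

i64 - VI6 - III43 - viio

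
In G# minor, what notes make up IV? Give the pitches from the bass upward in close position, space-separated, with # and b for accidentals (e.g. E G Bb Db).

C# E# G#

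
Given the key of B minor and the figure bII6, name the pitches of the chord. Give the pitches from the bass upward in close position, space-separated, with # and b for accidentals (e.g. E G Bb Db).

Scale degree 2 in B minor is C#; lowering it a half step gives C. bII6 is the Neapolitan sixth — a major triad on the lowered second degree, here in its customary first inversion.
So the chord is C-E-G.
With the 6 figure the chord is in first inversion; from the bass E upward in close position it reads E-G-C.

E G C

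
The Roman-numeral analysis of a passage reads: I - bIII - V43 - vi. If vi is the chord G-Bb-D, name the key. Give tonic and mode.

Bb major

The anchor chord is a minor triad on G, labeled vi.
vi on G implies G is the submediant; that puts the tonic at Bb, and the lowercase numeral fits major mode.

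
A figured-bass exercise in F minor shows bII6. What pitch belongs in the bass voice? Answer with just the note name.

Bb

bII in F minor has root Gb; the chord is Gb-Bb-Db.
The figure 6 means first inversion — the third is in the bass.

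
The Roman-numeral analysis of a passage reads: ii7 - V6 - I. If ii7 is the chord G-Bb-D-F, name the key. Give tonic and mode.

F major

The anchor chord is a minor seventh chord on G, labeled ii7.
ii7 on G implies G is the supertonic; that puts the tonic at F, and the lowercase numeral fits major mode.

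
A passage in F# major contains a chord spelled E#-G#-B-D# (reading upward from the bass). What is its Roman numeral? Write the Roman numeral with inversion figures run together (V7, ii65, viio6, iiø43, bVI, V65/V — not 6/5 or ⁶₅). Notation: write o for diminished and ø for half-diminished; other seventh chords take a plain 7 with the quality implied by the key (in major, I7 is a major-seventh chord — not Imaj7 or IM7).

viiø7

The pitches E#-G#-B-D# form a half-diminished seventh chord rooted on E#.
E# is scale degree 7 in F# major, and a half-diminished seventh chord on that degree is written viiø7.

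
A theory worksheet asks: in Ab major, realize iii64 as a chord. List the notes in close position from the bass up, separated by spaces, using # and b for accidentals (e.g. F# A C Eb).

In Ab major, the mediant is C, and the diatonic chord built there is a minor triad.
That chord is spelled C-Eb-G.
With the 64 figure the chord is in second inversion; from the bass G upward in close position it reads G-C-Eb.

G C Eb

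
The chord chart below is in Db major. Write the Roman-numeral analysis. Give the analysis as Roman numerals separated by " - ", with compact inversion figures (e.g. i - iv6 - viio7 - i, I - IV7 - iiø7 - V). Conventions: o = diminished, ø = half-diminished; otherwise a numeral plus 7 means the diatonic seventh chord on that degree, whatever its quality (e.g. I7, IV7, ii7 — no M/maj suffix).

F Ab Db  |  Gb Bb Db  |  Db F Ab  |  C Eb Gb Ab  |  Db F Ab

I6 - IV - I - V65 - I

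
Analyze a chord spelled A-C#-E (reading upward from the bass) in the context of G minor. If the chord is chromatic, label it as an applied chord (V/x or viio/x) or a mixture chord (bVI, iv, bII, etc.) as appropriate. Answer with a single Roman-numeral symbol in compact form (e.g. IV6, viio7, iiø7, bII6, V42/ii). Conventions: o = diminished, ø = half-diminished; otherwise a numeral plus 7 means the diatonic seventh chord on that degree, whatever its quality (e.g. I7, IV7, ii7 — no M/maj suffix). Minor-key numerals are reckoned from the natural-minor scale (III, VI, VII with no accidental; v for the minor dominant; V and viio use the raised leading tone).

V/V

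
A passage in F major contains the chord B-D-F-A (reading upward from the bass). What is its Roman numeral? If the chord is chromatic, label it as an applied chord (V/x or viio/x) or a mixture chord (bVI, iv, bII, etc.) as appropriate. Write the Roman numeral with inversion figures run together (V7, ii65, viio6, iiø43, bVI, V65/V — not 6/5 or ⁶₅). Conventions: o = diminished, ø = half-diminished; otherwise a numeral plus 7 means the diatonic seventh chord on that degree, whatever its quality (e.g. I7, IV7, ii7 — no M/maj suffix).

viiø7/V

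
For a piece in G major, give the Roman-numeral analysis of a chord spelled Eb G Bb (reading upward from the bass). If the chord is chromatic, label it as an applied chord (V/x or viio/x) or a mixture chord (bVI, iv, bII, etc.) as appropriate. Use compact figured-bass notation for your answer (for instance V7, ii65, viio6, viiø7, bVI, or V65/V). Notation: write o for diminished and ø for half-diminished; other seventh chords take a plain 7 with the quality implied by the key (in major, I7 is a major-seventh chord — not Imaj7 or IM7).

bVI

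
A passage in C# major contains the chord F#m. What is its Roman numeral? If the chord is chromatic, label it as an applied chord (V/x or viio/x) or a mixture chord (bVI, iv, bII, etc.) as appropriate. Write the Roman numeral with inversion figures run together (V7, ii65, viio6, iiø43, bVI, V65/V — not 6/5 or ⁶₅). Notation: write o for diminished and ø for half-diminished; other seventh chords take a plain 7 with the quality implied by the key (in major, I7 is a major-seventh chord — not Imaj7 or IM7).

iv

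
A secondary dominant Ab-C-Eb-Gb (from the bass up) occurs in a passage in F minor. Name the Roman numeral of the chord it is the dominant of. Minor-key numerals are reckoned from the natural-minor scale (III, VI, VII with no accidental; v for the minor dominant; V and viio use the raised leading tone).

The chord is a dominant seventh chord on Ab.
A dominant resolves down a perfect fifth: Ab → Db. In F minor, Db is scale degree 6, i.e. VI.

VI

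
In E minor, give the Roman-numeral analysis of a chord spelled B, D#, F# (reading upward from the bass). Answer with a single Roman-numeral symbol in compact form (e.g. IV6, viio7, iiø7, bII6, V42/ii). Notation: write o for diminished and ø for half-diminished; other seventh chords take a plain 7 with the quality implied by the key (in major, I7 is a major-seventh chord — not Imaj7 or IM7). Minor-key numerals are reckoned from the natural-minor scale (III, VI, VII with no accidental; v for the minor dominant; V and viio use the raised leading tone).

The pitches B-D#-F# form a major triad rooted on B.
In E minor, B is the dominant; the diatonic major triad there is V.

V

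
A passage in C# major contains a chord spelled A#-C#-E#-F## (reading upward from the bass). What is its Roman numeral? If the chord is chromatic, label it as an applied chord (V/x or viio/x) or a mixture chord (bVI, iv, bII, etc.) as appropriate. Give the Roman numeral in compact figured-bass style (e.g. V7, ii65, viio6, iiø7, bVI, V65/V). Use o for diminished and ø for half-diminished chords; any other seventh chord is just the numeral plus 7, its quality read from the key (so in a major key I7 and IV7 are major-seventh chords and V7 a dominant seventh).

viiø65/V

The pitches F##-A#-C#-E# form a half-diminished seventh chord rooted on F##.
F## sits a half step below G# (V in C# major); a diminished chord there is the applied leading-tone chord of V.
With A# in the bass the chord is in first inversion, so the figured bass is 65.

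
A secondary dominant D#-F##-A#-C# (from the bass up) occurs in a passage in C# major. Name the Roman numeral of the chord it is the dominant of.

V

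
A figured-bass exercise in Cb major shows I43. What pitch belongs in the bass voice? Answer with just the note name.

I in Cb major has root Cb; the chord is Cb-Eb-Gb-Bb.
The figure 43 means second inversion — the fifth is in the bass.

Gb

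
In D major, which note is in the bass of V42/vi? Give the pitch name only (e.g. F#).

E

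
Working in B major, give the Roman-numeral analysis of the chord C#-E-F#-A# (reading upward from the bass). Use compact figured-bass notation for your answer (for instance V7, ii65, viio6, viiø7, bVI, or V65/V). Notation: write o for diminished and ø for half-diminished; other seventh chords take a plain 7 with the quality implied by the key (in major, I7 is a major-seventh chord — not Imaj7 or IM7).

The pitches F#-A#-C#-E form a dominant seventh chord rooted on F#.
F# is scale degree 5 in B major, and a dominant seventh chord on that degree is written V7.
With C# in the bass the chord is in second inversion, so the figured bass is 43.

V43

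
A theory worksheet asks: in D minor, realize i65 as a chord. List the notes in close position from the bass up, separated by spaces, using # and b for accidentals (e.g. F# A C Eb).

F A C D

The numeral's case and figure indicate a minor seventh chord. In D minor its root, scale degree 1, is D.
Stacking thirds from D gives D-F-A-C.
With the 65 figure the chord is in first inversion; from the bass F upward in close position it reads F-A-C-D.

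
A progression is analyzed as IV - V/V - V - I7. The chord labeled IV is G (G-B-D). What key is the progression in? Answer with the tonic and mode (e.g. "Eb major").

D major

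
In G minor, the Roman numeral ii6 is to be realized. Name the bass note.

C

ii in G minor has root A; the chord is A-C-E.
The figure 6 means first inversion — the third is in the bass.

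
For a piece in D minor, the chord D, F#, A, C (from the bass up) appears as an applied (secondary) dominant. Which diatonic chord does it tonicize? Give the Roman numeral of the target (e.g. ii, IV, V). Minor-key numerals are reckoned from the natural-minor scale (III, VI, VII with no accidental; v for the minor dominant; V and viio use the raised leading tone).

The chord is a dominant seventh chord on D.
A dominant resolves down a perfect fifth: D → G. In D minor, G is scale degree 4, i.e. iv.

iv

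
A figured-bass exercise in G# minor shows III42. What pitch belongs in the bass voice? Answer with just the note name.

III in G# minor has root B; the chord is B-D#-F#-A#.
The figure 42 means third inversion — the seventh is in the bass.

A#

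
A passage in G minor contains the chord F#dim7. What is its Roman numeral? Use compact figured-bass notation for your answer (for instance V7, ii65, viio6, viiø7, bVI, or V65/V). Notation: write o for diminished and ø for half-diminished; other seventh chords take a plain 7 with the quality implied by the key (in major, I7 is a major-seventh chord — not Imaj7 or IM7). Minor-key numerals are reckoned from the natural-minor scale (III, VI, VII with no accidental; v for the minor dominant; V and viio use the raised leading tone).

viio7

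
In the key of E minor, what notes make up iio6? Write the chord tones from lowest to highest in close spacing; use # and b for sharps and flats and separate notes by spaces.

A C F#

In E minor, the second degree is F#, and the diatonic chord built there is a diminished triad.
Stacking thirds from F# gives F#-A-C.
The figured bass 6 indicates first inversion, placing the third (A) in the bass: A-C-F#.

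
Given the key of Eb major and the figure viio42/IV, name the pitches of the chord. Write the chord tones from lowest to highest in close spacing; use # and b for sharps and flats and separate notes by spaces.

Fb G Bb Db

The slash marks an applied leading-tone chord: viio of IV. In Eb major, IV is Ab, so the leading tone to it is G, a half step below.
Building a fully diminished seventh chord on G gives G-Bb-Db-Fb.
The figured bass 42 indicates third inversion, placing the seventh (Fb) in the bass: Fb-G-Bb-Db.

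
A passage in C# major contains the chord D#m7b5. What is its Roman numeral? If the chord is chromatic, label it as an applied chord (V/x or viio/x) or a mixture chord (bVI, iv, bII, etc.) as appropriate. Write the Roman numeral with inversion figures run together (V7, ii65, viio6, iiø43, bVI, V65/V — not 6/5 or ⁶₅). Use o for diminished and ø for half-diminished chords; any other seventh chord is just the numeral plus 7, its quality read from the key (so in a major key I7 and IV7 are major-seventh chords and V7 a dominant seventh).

iiø7

Stacked in thirds the chord is D#-F#-A-C#: a half-diminished seventh chord on D#.
D# is the second degree of C# major. This is the half-diminished supertonic seventh, borrowed from the parallel minor.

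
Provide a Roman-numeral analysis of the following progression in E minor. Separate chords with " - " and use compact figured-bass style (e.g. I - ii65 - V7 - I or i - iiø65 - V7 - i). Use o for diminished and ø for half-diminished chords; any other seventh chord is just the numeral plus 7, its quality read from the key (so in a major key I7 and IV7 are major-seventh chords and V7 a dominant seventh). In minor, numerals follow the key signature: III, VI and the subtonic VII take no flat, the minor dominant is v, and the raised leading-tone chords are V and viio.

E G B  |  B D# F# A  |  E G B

E-G-B has root E, degree 1 in E minor, so i.
B-D#-F#-A: root B is the dominant; dominant seventh chord there is V7.
E-G-B has root E, degree 1 in E minor, so i.

i - V7 - i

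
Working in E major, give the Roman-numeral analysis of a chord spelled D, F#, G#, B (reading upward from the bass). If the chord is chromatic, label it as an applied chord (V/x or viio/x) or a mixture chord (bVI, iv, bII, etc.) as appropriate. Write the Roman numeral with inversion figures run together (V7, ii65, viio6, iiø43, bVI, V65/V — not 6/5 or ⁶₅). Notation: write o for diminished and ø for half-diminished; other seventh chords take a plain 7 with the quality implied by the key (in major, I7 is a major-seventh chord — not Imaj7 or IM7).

Stacked in thirds the chord is G#-B-D-F#: a half-diminished seventh chord on G#.
G# sits a half step below A (IV in E major); a diminished chord there is the applied leading-tone chord of IV.
With D in the bass the chord is in second inversion, so the figured bass is 43.

viiø43/IV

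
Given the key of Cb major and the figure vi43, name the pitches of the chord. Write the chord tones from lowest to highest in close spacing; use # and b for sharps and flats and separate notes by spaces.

In Cb major, the sixth degree is Ab, and the diatonic chord built there is a minor seventh chord.
Stacking thirds from Ab gives Ab-Cb-Eb-Gb.
With the 43 figure the chord is in second inversion; from the bass Eb upward in close position it reads Eb-Gb-Ab-Cb.

Eb Gb Ab Cb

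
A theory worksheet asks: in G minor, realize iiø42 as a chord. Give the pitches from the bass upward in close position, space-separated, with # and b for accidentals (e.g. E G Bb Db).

In G minor, the second degree is A, and the diatonic chord built there is a half-diminished seventh chord.
That chord is spelled A-C-Eb-G.
With the 42 figure the chord is in third inversion; from the bass G upward in close position it reads G-A-C-Eb.

G A C Eb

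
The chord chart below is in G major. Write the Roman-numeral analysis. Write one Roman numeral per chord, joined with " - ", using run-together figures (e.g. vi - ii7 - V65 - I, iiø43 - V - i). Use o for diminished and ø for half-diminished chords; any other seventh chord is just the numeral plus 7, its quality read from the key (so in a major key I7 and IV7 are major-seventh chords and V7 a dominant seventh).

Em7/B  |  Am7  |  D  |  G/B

Em7/B has root E, degree 6 in G major, so vi43.
Am7 has root A, degree 2 in G major, so ii7.
D has root D, degree 5 in G major, so V.
G/B: root G is the tonic; major triad there is I6.

vi43 - ii7 - V - I6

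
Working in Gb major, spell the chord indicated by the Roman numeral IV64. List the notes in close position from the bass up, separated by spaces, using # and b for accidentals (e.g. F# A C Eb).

Gb Cb Eb

In Gb major, the fourth degree is Cb, and the diatonic chord built there is a major triad.
That chord is spelled Cb-Eb-Gb.
With the 64 figure the chord is in second inversion; from the bass Gb upward in close position it reads Gb-Cb-Eb.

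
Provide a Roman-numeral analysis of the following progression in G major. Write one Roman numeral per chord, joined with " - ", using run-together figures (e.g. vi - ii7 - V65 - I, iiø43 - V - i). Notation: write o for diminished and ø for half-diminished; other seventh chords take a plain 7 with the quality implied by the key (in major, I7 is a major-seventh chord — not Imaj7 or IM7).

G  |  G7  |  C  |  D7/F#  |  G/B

I - V7/IV - IV - V65 - I6

G has root G, degree 1 in G major, so I.
G7 is the secondary dominant of IV (dominant seventh chord on G): V7/IV.
C: root C is the subdominant; major triad there is IV.
D7/F#: dominant seventh chord on D = scale degree 5 → V65.
G/B: major triad on G = scale degree 1 → I6.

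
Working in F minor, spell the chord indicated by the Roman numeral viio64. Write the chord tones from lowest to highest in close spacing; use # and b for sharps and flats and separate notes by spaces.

Bb E G

In F minor, the leading-tone chord is built on the raised seventh degree, E.
Stacking thirds from E gives E-G-Bb.
With the 64 figure the chord is in second inversion; from the bass Bb upward in close position it reads Bb-E-G.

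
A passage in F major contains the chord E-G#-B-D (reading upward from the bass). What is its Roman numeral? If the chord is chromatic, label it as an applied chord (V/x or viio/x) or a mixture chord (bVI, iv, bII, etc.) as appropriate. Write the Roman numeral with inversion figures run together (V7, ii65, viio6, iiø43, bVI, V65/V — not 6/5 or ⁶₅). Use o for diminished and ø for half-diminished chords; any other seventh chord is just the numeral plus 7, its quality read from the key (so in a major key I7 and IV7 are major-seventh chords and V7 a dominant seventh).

The pitches E-G#-B-D form a dominant seventh chord rooted on E.
E is not a diatonic chord root with this quality in F major, but it lies a perfect fifth above A (iii), so the chord functions as an applied dominant of iii.

V7/iii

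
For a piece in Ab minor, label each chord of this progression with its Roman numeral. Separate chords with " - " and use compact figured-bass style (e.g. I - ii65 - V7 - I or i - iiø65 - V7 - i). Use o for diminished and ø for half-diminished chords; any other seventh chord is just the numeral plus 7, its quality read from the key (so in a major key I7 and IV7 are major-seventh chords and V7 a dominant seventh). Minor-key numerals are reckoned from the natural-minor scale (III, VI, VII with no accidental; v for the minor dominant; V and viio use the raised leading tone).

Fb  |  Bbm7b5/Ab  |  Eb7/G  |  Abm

VI - iiø42 - V65 - i

Fb: root Fb is the submediant; major triad there is VI.
Bbm7b5/Ab: root Bb is the supertonic; half-diminished seventh chord there is iiø42.
Eb7/G: root Eb is the dominant; dominant seventh chord there is V65.
Abm has root Ab, degree 1 in Ab minor, so i.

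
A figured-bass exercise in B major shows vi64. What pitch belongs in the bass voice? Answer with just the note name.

D#

vi in B major has root G#; the chord is G#-B-D#.
The figure 64 means second inversion — the fifth is in the bass.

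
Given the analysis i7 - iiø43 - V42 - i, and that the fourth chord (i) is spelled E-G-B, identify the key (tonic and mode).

E minor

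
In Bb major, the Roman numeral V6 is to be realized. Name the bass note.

A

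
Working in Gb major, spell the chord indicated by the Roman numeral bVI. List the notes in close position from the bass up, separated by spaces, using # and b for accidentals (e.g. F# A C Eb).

Scale degree 6 in Gb major is Eb; lowering it a half step gives Ebb. bVI is a major triad on the lowered sixth degree, borrowed from the parallel minor.
So the chord is Ebb-Gb-Bbb, a major triad.

Ebb Gb Bbb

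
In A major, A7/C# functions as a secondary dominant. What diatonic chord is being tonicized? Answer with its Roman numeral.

The chord is a dominant seventh chord on A.
A dominant resolves down a perfect fifth: A → D. In A major, D is scale degree 4, i.e. IV.

IV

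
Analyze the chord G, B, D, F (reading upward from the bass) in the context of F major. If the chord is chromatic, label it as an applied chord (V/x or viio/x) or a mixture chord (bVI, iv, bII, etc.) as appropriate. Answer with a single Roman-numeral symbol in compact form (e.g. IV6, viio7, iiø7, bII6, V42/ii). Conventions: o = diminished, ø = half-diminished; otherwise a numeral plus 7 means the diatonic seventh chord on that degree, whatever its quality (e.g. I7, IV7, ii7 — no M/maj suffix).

V7/V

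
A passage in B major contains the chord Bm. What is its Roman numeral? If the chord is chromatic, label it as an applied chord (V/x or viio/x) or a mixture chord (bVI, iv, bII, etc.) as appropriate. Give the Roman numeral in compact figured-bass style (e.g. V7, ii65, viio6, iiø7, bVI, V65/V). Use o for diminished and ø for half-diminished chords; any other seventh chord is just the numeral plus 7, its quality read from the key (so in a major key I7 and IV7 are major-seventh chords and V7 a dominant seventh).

Stacked in thirds the chord is B-D-F#: a minor triad on B.
B is the first degree of B major. This is the minor tonic, borrowed from the parallel minor.

i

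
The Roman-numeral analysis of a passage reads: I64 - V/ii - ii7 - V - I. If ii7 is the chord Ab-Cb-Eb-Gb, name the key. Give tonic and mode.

Gb major

The chord Abm7 is a minor seventh chord rooted on Ab; its label is ii7.
ii7 on Ab implies Ab is the supertonic; that puts the tonic at Gb, and the lowercase numeral fits major mode.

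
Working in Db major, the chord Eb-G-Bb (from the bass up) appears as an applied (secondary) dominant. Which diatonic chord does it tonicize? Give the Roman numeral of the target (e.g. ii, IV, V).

The chord is a major triad on Eb.
A dominant resolves down a perfect fifth: Eb → Ab. In Db major, Ab is scale degree 5, i.e. V.

V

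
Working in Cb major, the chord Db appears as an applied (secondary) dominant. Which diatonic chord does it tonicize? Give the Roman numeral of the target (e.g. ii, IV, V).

The chord is a major triad on Db.
A dominant resolves down a perfect fifth: Db → Gb. In Cb major, Gb is scale degree 5, i.e. V.

V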